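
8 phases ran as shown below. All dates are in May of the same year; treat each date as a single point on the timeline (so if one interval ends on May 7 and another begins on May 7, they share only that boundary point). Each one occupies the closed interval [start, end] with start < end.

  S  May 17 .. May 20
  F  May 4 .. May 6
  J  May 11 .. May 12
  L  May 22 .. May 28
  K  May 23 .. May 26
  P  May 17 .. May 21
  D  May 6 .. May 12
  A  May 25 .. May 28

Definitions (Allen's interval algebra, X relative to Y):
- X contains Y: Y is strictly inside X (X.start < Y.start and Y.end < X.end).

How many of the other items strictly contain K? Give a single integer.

Target K = [May 23, May 26].
A [May 25, May 28] → overlapped-by → no.
D [May 6, May 12] → before → no.
F [May 4, May 6] → before → no.
J [May 11, May 12] → before → no.
L [May 22, May 28] → contains → counts.
P [May 17, May 21] → before → no.
S [May 17, May 20] → before → no.
Total: 1.

1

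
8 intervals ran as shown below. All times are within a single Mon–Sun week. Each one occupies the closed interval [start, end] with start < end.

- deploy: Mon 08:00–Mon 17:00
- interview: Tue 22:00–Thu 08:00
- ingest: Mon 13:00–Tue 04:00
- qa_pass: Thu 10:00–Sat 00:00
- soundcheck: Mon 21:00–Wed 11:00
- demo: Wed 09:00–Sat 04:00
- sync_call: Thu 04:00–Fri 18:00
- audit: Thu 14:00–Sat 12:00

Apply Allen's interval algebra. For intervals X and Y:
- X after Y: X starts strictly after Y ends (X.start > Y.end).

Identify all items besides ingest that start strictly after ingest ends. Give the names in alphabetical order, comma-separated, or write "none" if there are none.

audit, demo, interview, qa_pass, sync_call

Target ingest = [Mon 13:00, Tue 04:00].
audit [Thu 14:00, Sat 12:00] → after → yes.
demo [Wed 09:00, Sat 04:00] → after → yes.
deploy [Mon 08:00, Mon 17:00] → overlaps → no.
interview [Tue 22:00, Thu 08:00] → after → yes.
qa_pass [Thu 10:00, Sat 00:00] → after → yes.
soundcheck [Mon 21:00, Wed 11:00] → overlapped-by → no.
sync_call [Thu 04:00, Fri 18:00] → after → yes.
Result: audit, demo, interview, qa_pass, sync_call.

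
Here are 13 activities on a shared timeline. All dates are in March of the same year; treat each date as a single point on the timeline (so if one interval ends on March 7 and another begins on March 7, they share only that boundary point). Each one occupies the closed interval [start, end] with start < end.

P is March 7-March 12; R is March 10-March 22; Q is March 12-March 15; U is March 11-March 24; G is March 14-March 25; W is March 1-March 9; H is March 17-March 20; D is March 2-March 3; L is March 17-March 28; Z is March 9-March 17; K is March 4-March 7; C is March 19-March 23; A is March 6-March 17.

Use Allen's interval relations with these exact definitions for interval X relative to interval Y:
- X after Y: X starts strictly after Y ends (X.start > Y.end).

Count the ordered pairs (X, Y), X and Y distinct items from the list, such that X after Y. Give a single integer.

Checking all 156 ordered pairs for relation 'after'; matching pairs in alphabetical order:
(A, D): A after D ✓
(C, A): C after A ✓
(C, D): C after D ✓
(C, K): C after K ✓
(C, P): C after P ✓
(C, Q): C after Q ✓
(C, W): C after W ✓
(C, Z): C after Z ✓
(G, D): G after D ✓
(G, K): G after K ✓
(G, P): G after P ✓
(G, W): G after W ✓
(H, D): H after D ✓
(H, K): H after K ✓
(H, P): H after P ✓
(H, Q): H after Q ✓
(H, W): H after W ✓
(K, D): K after D ✓
(L, D): L after D ✓
(L, K): L after K ✓
(L, P): L after P ✓
(L, Q): L after Q ✓
(L, W): L after W ✓
(P, D): P after D ✓
... plus 11 further pairs not listed.
Count: 35.

35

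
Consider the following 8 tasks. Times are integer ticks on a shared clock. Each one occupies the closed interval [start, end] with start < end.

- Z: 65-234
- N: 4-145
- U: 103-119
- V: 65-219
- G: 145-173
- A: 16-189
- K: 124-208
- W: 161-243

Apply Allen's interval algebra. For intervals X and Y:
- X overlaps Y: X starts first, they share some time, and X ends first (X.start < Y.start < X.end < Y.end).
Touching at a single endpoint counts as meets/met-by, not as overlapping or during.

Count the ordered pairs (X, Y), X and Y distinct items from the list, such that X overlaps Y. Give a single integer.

Checking all 56 ordered pairs for relation 'overlaps'; matching pairs in alphabetical order:
(A, K): A overlaps K ✓
(A, V): A overlaps V ✓
(A, W): A overlaps W ✓
(A, Z): A overlaps Z ✓
(G, W): G overlaps W ✓
(K, W): K overlaps W ✓
(N, A): N overlaps A ✓
(N, K): N overlaps K ✓
(N, V): N overlaps V ✓
(N, Z): N overlaps Z ✓
(V, W): V overlaps W ✓
(Z, W): Z overlaps W ✓
Count: 12.

12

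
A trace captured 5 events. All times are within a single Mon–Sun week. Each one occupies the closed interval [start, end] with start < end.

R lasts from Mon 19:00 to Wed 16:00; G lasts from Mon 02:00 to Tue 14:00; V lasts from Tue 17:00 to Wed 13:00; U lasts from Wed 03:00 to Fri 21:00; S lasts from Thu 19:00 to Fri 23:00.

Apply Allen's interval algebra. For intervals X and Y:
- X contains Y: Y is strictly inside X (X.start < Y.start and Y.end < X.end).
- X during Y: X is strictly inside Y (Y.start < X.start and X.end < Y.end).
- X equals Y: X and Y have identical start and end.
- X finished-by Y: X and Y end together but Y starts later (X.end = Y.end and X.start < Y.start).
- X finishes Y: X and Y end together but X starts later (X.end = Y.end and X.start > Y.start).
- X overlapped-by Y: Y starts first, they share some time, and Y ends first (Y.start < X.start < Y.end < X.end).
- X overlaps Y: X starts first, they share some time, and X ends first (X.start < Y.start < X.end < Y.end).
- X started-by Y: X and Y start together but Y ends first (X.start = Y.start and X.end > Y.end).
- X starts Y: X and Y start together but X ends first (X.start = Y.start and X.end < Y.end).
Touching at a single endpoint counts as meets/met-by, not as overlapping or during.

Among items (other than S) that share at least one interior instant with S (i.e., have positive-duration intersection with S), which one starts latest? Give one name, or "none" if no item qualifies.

Target S = [Thu 19:00, Fri 23:00].
G [Mon 02:00, Tue 14:00] → before → excluded.
R [Mon 19:00, Wed 16:00] → before → excluded.
U [Wed 03:00, Fri 21:00] → overlaps → candidate.
V [Tue 17:00, Wed 13:00] → before → excluded.
Among candidates, latest start is Wed 03:00 → U.

U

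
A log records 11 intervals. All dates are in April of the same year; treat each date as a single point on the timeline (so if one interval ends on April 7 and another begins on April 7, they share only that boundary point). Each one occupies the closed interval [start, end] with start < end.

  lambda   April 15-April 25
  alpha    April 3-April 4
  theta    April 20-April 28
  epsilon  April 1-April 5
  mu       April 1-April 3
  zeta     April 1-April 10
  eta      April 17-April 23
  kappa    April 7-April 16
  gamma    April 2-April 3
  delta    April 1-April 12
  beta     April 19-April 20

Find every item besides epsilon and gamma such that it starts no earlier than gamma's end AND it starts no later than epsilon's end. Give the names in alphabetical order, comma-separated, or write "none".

Conditions: its start is no earlier than gamma's end (X.start >= April 3) AND its start is no later than epsilon's end (X.start <= April 5).
alpha: start April 3 >= April 3? ✓; start April 3 <= April 5? ✓ → yes.
beta: start April 19 >= April 3? ✓; start April 19 <= April 5? ✗ → no.
delta: start April 1 >= April 3? ✗; start April 1 <= April 5? ✓ → no.
eta: start April 17 >= April 3? ✓; start April 17 <= April 5? ✗ → no.
kappa: start April 7 >= April 3? ✓; start April 7 <= April 5? ✗ → no.
lambda: start April 15 >= April 3? ✓; start April 15 <= April 5? ✗ → no.
mu: start April 1 >= April 3? ✗; start April 1 <= April 5? ✓ → no.
theta: start April 20 >= April 3? ✓; start April 20 <= April 5? ✗ → no.
zeta: start April 1 >= April 3? ✗; start April 1 <= April 5? ✓ → no.
Result: alpha.

alpha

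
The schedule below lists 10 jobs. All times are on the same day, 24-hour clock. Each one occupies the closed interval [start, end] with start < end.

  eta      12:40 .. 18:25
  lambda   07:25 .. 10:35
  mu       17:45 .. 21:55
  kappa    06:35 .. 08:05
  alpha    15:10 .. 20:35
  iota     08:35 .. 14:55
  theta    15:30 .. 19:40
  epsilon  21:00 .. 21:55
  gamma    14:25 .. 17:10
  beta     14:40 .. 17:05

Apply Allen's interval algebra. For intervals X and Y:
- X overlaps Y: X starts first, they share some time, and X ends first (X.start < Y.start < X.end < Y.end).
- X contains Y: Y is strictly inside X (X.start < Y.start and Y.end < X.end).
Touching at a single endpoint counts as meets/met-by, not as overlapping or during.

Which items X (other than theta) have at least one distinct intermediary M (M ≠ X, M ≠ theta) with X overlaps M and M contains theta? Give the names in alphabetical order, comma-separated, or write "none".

beta, eta, gamma

Target theta = [15:30, 19:40].
Intermediaries M with M contains theta: alpha.
Via alpha — items with X overlaps alpha: beta, eta, gamma.
Union: beta, eta, gamma.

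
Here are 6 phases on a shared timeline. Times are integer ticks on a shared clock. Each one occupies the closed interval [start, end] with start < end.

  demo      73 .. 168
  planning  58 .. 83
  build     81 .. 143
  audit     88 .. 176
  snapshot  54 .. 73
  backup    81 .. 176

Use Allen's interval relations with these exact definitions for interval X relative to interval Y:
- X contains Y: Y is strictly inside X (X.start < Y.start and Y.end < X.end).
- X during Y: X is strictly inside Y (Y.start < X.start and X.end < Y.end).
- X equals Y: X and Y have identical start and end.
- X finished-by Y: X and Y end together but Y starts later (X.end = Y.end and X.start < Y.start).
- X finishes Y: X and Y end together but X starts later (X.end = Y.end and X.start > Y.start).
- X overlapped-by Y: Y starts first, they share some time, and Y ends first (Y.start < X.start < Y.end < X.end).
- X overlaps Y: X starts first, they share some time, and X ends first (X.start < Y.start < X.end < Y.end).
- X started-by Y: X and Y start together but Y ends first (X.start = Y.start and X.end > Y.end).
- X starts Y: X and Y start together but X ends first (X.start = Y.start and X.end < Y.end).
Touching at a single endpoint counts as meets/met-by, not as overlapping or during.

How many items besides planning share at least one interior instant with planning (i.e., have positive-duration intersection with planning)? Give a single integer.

Target planning = [58, 83].
audit [88, 176] → after → no.
backup [81, 176] → overlapped-by → counts.
build [81, 143] → overlapped-by → counts.
demo [73, 168] → overlapped-by → counts.
snapshot [54, 73] → overlaps → counts.
Total: 4.

4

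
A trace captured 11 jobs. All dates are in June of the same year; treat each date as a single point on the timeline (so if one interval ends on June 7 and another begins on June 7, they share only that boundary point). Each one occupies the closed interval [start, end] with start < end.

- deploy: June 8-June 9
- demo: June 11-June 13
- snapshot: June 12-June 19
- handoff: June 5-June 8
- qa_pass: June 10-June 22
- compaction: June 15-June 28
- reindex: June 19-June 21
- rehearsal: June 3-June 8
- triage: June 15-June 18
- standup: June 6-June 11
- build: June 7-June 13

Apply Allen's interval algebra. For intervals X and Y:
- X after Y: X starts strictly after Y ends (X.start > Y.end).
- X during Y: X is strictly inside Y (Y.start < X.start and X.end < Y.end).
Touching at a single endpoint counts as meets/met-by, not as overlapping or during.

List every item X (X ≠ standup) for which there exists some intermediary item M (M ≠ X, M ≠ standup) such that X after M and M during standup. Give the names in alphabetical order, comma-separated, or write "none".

compaction, demo, qa_pass, reindex, snapshot, triage

Target standup = [June 6, June 11].
Intermediaries M with M during standup: deploy.
Via deploy — items with X after deploy: compaction, demo, qa_pass, reindex, snapshot, triage.
Union: compaction, demo, qa_pass, reindex, snapshot, triage.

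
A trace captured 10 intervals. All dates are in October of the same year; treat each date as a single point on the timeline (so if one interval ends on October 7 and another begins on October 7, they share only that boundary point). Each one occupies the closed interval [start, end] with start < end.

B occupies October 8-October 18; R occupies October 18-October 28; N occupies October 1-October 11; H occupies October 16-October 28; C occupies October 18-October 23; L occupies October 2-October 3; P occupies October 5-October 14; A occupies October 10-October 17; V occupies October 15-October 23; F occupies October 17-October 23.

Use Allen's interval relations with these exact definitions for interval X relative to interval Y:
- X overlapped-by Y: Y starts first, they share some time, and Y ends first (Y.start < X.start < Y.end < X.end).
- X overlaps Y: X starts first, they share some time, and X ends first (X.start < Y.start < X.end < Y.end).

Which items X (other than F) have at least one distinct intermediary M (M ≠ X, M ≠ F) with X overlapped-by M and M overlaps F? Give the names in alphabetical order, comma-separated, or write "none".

Target F = [October 17, October 23].
Intermediaries M with M overlaps F: B.
Via B — items with X overlapped-by B: H, V.
Union: H, V.

H, V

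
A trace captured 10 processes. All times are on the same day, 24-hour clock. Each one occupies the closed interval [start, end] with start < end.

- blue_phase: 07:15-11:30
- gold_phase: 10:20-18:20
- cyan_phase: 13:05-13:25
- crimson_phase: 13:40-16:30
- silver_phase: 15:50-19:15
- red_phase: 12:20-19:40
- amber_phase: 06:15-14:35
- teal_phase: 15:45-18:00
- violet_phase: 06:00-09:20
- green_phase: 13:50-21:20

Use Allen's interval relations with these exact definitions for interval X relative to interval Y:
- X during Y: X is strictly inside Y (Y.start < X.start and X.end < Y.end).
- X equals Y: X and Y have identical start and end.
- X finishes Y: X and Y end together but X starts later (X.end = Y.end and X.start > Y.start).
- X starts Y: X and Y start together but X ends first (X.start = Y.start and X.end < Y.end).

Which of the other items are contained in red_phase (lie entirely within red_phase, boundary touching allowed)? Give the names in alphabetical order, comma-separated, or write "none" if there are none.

crimson_phase, cyan_phase, silver_phase, teal_phase

Target red_phase = [12:20, 19:40].
amber_phase [06:15, 14:35] → overlaps → no.
blue_phase [07:15, 11:30] → before → no.
crimson_phase [13:40, 16:30] → during → yes.
cyan_phase [13:05, 13:25] → during → yes.
gold_phase [10:20, 18:20] → overlaps → no.
green_phase [13:50, 21:20] → overlapped-by → no.
silver_phase [15:50, 19:15] → during → yes.
teal_phase [15:45, 18:00] → during → yes.
violet_phase [06:00, 09:20] → before → no.
Result: crimson_phase, cyan_phase, silver_phase, teal_phase.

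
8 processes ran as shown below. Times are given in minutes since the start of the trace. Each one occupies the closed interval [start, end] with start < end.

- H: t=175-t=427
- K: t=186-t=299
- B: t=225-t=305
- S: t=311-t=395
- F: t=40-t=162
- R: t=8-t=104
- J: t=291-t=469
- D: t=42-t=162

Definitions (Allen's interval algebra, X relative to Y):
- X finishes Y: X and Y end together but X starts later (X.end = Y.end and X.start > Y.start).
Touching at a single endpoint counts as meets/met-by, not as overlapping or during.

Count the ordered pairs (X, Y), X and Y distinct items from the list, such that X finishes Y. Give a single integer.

Checking all 56 ordered pairs for relation 'finishes'; matching pairs in alphabetical order:
(D, F): D finishes F ✓
Count: 1.

1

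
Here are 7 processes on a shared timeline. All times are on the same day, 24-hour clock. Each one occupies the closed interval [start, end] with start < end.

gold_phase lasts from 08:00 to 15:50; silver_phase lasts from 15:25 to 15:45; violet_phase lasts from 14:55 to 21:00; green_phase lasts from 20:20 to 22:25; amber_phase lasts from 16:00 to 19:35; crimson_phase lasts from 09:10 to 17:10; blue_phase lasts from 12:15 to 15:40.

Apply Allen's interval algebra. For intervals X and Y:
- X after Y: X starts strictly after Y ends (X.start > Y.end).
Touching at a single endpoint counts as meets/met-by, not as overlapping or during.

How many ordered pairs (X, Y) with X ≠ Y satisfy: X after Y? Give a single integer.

Checking all 42 ordered pairs for relation 'after'; matching pairs in alphabetical order:
(amber_phase, blue_phase): amber_phase after blue_phase ✓
(amber_phase, gold_phase): amber_phase after gold_phase ✓
(amber_phase, silver_phase): amber_phase after silver_phase ✓
(green_phase, amber_phase): green_phase after amber_phase ✓
(green_phase, blue_phase): green_phase after blue_phase ✓
(green_phase, crimson_phase): green_phase after crimson_phase ✓
(green_phase, gold_phase): green_phase after gold_phase ✓
(green_phase, silver_phase): green_phase after silver_phase ✓
Count: 8.

8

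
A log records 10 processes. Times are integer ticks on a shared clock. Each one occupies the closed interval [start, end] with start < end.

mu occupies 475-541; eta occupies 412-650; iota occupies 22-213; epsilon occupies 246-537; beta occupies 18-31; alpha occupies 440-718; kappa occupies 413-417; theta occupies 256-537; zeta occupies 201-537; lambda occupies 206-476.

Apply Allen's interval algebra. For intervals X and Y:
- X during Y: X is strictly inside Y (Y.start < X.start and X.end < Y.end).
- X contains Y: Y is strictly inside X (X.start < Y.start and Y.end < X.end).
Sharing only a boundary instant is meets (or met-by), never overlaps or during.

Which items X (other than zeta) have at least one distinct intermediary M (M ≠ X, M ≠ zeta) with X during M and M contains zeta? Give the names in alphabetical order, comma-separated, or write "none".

none

Target zeta = [201, 537].
Intermediaries M with M contains zeta: none.
Union: none.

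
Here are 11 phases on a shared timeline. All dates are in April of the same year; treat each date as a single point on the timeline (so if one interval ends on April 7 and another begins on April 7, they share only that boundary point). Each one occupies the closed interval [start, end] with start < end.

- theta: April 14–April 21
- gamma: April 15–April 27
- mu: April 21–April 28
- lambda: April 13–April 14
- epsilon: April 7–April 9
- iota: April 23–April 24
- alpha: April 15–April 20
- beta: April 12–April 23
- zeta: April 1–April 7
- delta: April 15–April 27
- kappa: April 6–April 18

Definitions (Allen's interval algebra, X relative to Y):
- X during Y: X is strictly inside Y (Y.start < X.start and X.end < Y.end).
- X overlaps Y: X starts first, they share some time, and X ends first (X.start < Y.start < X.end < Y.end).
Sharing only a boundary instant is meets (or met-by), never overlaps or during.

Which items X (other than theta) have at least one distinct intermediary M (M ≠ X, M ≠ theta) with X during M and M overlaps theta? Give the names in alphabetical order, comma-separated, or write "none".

epsilon, lambda

Target theta = [April 14, April 21].
Intermediaries M with M overlaps theta: kappa.
Via kappa — items with X during kappa: epsilon, lambda.
Union: epsilon, lambda.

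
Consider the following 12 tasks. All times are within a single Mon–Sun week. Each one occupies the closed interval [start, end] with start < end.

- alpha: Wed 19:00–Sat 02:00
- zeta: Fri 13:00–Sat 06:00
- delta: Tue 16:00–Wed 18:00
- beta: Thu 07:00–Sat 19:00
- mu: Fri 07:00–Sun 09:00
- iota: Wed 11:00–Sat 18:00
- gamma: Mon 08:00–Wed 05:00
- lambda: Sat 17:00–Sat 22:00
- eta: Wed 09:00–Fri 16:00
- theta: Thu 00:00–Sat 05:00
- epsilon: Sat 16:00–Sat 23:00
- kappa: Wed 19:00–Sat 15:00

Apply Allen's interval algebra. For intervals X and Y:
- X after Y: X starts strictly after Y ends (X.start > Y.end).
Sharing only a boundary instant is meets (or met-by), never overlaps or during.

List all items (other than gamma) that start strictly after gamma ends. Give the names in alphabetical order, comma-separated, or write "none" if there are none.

alpha, beta, epsilon, eta, iota, kappa, lambda, mu, theta, zeta

Target gamma = [Mon 08:00, Wed 05:00].
alpha [Wed 19:00, Sat 02:00] → after → yes.
beta [Thu 07:00, Sat 19:00] → after → yes.
delta [Tue 16:00, Wed 18:00] → overlapped-by → no.
epsilon [Sat 16:00, Sat 23:00] → after → yes.
eta [Wed 09:00, Fri 16:00] → after → yes.
iota [Wed 11:00, Sat 18:00] → after → yes.
kappa [Wed 19:00, Sat 15:00] → after → yes.
lambda [Sat 17:00, Sat 22:00] → after → yes.
mu [Fri 07:00, Sun 09:00] → after → yes.
theta [Thu 00:00, Sat 05:00] → after → yes.
zeta [Fri 13:00, Sat 06:00] → after → yes.
Result: alpha, beta, epsilon, eta, iota, kappa, lambda, mu, theta, zeta.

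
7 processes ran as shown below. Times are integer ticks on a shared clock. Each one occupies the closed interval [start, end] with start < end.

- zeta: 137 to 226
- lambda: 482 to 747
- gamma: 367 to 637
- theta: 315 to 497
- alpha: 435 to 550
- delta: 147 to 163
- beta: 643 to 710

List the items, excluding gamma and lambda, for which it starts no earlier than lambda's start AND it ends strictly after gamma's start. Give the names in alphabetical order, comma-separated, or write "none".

beta

Conditions: its start is no earlier than lambda's start (X.start >= 482) AND its end is strictly after gamma's start (X.end > 367).
alpha: start 435 >= 482? ✗; end 550 > 367? ✓ → no.
beta: start 643 >= 482? ✓; end 710 > 367? ✓ → yes.
delta: start 147 >= 482? ✗; end 163 > 367? ✗ → no.
theta: start 315 >= 482? ✗; end 497 > 367? ✓ → no.
zeta: start 137 >= 482? ✗; end 226 > 367? ✗ → no.
Result: beta.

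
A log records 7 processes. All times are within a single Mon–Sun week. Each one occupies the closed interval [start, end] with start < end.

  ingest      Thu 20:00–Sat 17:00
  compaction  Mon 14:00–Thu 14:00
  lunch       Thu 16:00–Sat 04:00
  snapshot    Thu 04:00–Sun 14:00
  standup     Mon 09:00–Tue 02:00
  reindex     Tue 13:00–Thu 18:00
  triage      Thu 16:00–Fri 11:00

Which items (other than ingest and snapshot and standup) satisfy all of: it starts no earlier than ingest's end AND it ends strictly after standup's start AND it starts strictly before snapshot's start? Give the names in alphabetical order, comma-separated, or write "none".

Conditions: its start is no earlier than ingest's end (X.start >= Sat 17:00) AND its end is strictly after standup's start (X.end > Mon 09:00) AND its start is strictly before snapshot's start (X.start < Thu 04:00).
compaction: start Mon 14:00 >= Sat 17:00? ✗; end Thu 14:00 > Mon 09:00? ✓; start Mon 14:00 < Thu 04:00? ✓ → no.
lunch: start Thu 16:00 >= Sat 17:00? ✗; end Sat 04:00 > Mon 09:00? ✓; start Thu 16:00 < Thu 04:00? ✗ → no.
reindex: start Tue 13:00 >= Sat 17:00? ✗; end Thu 18:00 > Mon 09:00? ✓; start Tue 13:00 < Thu 04:00? ✓ → no.
triage: start Thu 16:00 >= Sat 17:00? ✗; end Fri 11:00 > Mon 09:00? ✓; start Thu 16:00 < Thu 04:00? ✗ → no.
Result: none.

none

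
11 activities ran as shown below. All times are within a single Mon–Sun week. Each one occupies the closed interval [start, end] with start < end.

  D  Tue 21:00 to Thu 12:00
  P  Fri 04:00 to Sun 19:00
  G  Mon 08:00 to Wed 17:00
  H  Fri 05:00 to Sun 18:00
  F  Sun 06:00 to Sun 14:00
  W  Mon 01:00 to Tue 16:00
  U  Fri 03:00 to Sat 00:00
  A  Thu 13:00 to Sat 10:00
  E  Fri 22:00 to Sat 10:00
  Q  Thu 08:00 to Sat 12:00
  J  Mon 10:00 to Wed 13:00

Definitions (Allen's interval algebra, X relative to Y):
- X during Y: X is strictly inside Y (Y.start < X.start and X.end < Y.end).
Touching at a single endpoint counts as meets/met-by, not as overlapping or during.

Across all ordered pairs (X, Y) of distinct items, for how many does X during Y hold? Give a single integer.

Checking all 110 ordered pairs for relation 'during'; matching pairs in alphabetical order:
(A, Q): A during Q ✓
(E, H): E during H ✓
(E, P): E during P ✓
(E, Q): E during Q ✓
(F, H): F during H ✓
(F, P): F during P ✓
(H, P): H during P ✓
(J, G): J during G ✓
(U, A): U during A ✓
(U, Q): U during Q ✓
Count: 10.

10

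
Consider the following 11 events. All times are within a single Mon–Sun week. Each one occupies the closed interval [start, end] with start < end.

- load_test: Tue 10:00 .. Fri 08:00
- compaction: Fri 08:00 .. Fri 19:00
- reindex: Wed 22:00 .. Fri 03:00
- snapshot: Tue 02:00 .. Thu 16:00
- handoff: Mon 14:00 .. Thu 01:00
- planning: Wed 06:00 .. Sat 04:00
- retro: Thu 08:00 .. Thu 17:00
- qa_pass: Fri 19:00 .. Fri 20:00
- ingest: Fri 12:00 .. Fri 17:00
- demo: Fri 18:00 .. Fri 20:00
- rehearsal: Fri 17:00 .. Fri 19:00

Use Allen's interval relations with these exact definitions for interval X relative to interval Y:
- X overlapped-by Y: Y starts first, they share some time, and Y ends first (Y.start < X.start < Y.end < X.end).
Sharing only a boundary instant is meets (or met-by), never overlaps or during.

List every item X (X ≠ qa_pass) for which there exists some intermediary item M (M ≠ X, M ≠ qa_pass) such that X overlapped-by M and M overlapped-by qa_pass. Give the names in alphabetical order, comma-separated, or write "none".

none

Target qa_pass = [Fri 19:00, Fri 20:00].
Intermediaries M with M overlapped-by qa_pass: none.
Union: none.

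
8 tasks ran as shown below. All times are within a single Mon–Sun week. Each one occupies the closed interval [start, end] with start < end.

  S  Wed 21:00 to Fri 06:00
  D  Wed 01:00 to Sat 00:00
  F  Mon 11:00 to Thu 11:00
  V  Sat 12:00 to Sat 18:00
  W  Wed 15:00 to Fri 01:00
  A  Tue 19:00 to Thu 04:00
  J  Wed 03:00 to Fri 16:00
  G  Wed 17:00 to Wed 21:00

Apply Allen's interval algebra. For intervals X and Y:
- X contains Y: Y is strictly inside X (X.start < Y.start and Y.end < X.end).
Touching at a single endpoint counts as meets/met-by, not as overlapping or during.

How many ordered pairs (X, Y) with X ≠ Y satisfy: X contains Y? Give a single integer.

11

Checking all 56 ordered pairs for relation 'contains'; matching pairs in alphabetical order:
(A, G): A contains G ✓
(D, G): D contains G ✓
(D, J): D contains J ✓
(D, S): D contains S ✓
(D, W): D contains W ✓
(F, A): F contains A ✓
(F, G): F contains G ✓
(J, G): J contains G ✓
(J, S): J contains S ✓
(J, W): J contains W ✓
(W, G): W contains G ✓
Count: 11.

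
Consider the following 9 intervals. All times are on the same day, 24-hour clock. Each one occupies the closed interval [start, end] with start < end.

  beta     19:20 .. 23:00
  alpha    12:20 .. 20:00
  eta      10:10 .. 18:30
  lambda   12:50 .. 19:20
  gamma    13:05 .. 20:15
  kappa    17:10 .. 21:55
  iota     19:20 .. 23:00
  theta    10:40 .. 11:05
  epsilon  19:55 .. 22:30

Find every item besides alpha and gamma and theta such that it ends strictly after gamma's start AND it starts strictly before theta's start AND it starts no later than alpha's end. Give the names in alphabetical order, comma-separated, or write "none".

eta

Conditions: its end is strictly after gamma's start (X.end > 13:05) AND its start is strictly before theta's start (X.start < 10:40) AND its start is no later than alpha's end (X.start <= 20:00).
beta: end 23:00 > 13:05? ✓; start 19:20 < 10:40? ✗; start 19:20 <= 20:00? ✓ → no.
epsilon: end 22:30 > 13:05? ✓; start 19:55 < 10:40? ✗; start 19:55 <= 20:00? ✓ → no.
eta: end 18:30 > 13:05? ✓; start 10:10 < 10:40? ✓; start 10:10 <= 20:00? ✓ → yes.
iota: end 23:00 > 13:05? ✓; start 19:20 < 10:40? ✗; start 19:20 <= 20:00? ✓ → no.
kappa: end 21:55 > 13:05? ✓; start 17:10 < 10:40? ✗; start 17:10 <= 20:00? ✓ → no.
lambda: end 19:20 > 13:05? ✓; start 12:50 < 10:40? ✗; start 12:50 <= 20:00? ✓ → no.
Result: eta.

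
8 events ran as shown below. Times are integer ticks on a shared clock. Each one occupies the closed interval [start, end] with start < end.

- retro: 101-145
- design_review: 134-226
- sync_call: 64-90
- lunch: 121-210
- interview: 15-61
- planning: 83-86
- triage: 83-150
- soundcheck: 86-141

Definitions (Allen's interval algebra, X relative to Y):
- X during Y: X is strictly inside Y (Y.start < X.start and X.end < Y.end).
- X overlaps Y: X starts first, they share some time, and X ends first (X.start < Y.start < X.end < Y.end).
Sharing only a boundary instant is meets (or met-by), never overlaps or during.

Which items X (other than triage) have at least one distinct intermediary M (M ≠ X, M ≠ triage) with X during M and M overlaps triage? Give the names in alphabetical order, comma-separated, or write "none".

Target triage = [83, 150].
Intermediaries M with M overlaps triage: sync_call.
Via sync_call — items with X during sync_call: planning.
Union: planning.

planning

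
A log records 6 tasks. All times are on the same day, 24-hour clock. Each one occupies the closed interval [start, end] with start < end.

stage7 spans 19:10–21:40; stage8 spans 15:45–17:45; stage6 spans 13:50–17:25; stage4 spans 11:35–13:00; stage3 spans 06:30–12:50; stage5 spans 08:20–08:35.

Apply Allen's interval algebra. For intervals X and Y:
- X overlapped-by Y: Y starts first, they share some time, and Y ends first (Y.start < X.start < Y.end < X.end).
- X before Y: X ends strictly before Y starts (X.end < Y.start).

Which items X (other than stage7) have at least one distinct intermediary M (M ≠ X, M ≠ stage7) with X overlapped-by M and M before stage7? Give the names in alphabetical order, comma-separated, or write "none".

stage4, stage8

Target stage7 = [19:10, 21:40].
Intermediaries M with M before stage7: stage3, stage4, stage5, stage6, stage8.
Via stage3 — items with X overlapped-by stage3: stage4.
Via stage4 — items with X overlapped-by stage4: none.
Via stage5 — items with X overlapped-by stage5: none.
Via stage6 — items with X overlapped-by stage6: stage8.
Via stage8 — items with X overlapped-by stage8: none.
Union: stage4, stage8.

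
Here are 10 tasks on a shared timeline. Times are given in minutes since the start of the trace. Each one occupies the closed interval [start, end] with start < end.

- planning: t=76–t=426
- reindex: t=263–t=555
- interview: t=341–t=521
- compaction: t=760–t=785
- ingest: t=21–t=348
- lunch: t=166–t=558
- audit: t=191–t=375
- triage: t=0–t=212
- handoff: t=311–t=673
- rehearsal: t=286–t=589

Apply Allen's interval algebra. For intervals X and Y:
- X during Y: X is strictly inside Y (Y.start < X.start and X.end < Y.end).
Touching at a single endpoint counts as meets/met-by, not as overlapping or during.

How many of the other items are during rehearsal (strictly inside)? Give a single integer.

1

Target rehearsal = [t=286, t=589].
audit [t=191, t=375] → overlaps → no.
compaction [t=760, t=785] → after → no.
handoff [t=311, t=673] → overlapped-by → no.
ingest [t=21, t=348] → overlaps → no.
interview [t=341, t=521] → during → counts.
lunch [t=166, t=558] → overlaps → no.
planning [t=76, t=426] → overlaps → no.
reindex [t=263, t=555] → overlaps → no.
triage [t=0, t=212] → before → no.
Total: 1.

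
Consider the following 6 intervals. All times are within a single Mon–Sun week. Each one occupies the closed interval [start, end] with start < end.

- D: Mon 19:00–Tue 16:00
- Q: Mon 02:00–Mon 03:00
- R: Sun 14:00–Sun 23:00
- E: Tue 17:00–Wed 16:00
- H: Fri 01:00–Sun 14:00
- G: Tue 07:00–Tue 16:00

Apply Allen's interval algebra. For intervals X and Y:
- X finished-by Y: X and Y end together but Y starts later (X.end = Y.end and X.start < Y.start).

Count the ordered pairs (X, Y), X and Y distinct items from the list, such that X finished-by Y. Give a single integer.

Checking all 30 ordered pairs for relation 'finished-by'; matching pairs in alphabetical order:
(D, G): D finished-by G ✓
Count: 1.

1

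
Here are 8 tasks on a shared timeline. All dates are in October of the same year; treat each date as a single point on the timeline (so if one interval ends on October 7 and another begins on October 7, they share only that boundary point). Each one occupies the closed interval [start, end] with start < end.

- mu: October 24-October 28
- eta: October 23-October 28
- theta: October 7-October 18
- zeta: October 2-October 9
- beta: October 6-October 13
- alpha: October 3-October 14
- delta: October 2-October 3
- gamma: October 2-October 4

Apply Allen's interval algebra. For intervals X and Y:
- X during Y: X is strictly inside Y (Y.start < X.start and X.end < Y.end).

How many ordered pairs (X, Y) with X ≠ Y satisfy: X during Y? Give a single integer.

1

Checking all 56 ordered pairs for relation 'during'; matching pairs in alphabetical order:
(beta, alpha): beta during alpha ✓
Count: 1.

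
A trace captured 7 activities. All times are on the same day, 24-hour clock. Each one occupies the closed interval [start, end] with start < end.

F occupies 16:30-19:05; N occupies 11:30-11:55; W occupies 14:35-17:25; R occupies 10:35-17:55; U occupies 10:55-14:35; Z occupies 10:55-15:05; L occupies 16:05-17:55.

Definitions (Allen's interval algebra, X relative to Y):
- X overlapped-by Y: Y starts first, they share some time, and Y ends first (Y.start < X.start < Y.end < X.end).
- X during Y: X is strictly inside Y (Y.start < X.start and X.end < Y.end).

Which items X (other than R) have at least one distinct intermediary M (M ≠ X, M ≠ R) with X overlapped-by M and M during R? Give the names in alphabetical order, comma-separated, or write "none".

Target R = [10:35, 17:55].
Intermediaries M with M during R: N, U, W, Z.
Via N — items with X overlapped-by N: none.
Via U — items with X overlapped-by U: none.
Via W — items with X overlapped-by W: F, L.
Via Z — items with X overlapped-by Z: W.
Union: F, L, W.

F, L, W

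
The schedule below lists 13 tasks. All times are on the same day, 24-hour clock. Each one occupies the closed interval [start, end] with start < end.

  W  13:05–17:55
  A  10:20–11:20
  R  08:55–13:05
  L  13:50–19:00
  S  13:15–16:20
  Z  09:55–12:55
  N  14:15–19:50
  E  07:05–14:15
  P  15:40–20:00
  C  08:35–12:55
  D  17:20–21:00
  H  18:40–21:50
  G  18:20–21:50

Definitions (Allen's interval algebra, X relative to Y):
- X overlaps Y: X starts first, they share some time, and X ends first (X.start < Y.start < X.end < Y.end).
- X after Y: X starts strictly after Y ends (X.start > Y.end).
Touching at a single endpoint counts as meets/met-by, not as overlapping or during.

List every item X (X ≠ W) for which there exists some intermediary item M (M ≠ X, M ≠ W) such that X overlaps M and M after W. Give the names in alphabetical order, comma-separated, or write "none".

D, L, N, P

Target W = [13:05, 17:55].
Intermediaries M with M after W: G, H.
Via G — items with X overlaps G: D, L, N, P.
Via H — items with X overlaps H: D, L, N, P.
Union: D, L, N, P.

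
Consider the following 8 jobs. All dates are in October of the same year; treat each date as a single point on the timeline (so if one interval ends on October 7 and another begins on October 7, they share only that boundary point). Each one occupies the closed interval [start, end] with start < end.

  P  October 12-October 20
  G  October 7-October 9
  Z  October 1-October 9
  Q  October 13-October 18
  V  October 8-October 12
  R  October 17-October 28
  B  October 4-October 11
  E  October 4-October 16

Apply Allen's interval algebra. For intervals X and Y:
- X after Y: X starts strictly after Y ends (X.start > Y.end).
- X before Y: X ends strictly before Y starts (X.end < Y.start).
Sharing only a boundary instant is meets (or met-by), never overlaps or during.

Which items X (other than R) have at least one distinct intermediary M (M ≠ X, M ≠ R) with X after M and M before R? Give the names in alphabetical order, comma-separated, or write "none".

Target R = [October 17, October 28].
Intermediaries M with M before R: B, E, G, V, Z.
Via B — items with X after B: P, Q.
Via E — items with X after E: none.
Via G — items with X after G: P, Q.
Via V — items with X after V: Q.
Via Z — items with X after Z: P, Q.
Union: P, Q.

P, Q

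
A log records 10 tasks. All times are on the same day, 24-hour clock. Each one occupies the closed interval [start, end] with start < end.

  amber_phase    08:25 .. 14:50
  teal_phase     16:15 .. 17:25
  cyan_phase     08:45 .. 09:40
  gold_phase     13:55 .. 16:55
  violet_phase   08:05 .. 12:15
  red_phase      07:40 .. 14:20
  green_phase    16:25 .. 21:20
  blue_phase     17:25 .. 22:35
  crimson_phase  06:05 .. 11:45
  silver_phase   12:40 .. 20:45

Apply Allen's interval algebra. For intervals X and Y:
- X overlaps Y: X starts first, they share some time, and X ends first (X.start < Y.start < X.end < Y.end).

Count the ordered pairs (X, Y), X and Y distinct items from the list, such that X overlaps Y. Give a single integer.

15

Checking all 90 ordered pairs for relation 'overlaps'; matching pairs in alphabetical order:
(amber_phase, gold_phase): amber_phase overlaps gold_phase ✓
(amber_phase, silver_phase): amber_phase overlaps silver_phase ✓
(crimson_phase, amber_phase): crimson_phase overlaps amber_phase ✓
(crimson_phase, red_phase): crimson_phase overlaps red_phase ✓
(crimson_phase, violet_phase): crimson_phase overlaps violet_phase ✓
(gold_phase, green_phase): gold_phase overlaps green_phase ✓
(gold_phase, teal_phase): gold_phase overlaps teal_phase ✓
(green_phase, blue_phase): green_phase overlaps blue_phase ✓
(red_phase, amber_phase): red_phase overlaps amber_phase ✓
(red_phase, gold_phase): red_phase overlaps gold_phase ✓
(red_phase, silver_phase): red_phase overlaps silver_phase ✓
(silver_phase, blue_phase): silver_phase overlaps blue_phase ✓
(silver_phase, green_phase): silver_phase overlaps green_phase ✓
(teal_phase, green_phase): teal_phase overlaps green_phase ✓
(violet_phase, amber_phase): violet_phase overlaps amber_phase ✓
Count: 15.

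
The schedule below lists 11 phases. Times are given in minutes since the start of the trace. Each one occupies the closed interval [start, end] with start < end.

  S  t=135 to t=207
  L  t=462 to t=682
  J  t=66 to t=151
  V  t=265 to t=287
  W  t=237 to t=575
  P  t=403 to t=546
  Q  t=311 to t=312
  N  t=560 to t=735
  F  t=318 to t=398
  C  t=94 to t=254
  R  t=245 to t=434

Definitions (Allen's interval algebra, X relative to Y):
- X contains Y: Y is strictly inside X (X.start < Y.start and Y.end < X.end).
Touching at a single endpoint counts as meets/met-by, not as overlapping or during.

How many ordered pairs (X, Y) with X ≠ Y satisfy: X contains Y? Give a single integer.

Checking all 110 ordered pairs for relation 'contains'; matching pairs in alphabetical order:
(C, S): C contains S ✓
(R, F): R contains F ✓
(R, Q): R contains Q ✓
(R, V): R contains V ✓
(W, F): W contains F ✓
(W, P): W contains P ✓
(W, Q): W contains Q ✓
(W, R): W contains R ✓
(W, V): W contains V ✓
Count: 9.

9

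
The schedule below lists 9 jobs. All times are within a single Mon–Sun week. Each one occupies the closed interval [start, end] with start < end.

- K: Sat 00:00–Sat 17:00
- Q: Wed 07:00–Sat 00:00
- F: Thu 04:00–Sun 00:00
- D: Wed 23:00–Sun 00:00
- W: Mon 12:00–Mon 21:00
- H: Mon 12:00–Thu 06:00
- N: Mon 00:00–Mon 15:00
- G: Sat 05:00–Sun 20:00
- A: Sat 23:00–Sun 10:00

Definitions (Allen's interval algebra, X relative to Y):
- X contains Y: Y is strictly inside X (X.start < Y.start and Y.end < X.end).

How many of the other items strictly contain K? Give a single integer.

2

Target K = [Sat 00:00, Sat 17:00].
A [Sat 23:00, Sun 10:00] → after → no.
D [Wed 23:00, Sun 00:00] → contains → counts.
F [Thu 04:00, Sun 00:00] → contains → counts.
G [Sat 05:00, Sun 20:00] → overlapped-by → no.
H [Mon 12:00, Thu 06:00] → before → no.
N [Mon 00:00, Mon 15:00] → before → no.
Q [Wed 07:00, Sat 00:00] → meets → no.
W [Mon 12:00, Mon 21:00] → before → no.
Total: 2.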